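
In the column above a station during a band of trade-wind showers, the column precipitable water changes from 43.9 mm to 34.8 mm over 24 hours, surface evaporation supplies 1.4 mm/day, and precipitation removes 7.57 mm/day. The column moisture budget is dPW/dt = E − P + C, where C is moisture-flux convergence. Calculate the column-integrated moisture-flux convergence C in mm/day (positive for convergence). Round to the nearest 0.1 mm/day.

C ≈ -2.9 mm/day

dPW/dt = (34.8 − 43.9) mm / (24/24 day) = -9.100 mm/day.
C = dPW/dt − E + P = (-9.100) − 1.4 + 7.57 = -2.9 mm/day.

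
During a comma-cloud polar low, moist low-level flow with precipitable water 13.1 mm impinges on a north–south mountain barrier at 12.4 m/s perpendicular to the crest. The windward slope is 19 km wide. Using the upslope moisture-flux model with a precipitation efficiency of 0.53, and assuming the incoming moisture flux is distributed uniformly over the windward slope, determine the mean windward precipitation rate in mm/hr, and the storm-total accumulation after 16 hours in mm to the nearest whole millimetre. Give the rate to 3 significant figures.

R ≈ 16.3 mm/hr; total ≈ 261 mm

Incoming column moisture flux per unit ridge length: F = V × PW = 12.4 × 13.1 = 162.44 mm·m/s.
Spread over the 19 km slope with efficiency ε = 0.53: R = ε·F/W = 0.53 × 162.44 / 19000 m = 4.531e-03 mm/s.
R = 4.531e-03 × 3600 = 16.3 mm/hr.
Over 16 h: total = 16.3 × 16 = 260.8 ≈ 261 mm.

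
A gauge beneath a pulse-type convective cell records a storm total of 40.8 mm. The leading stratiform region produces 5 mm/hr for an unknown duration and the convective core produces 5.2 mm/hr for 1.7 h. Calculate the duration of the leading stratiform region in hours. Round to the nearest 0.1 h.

duration ≈ 6.4 h

Known phases: 5.2 × 1.7 = 8.84 mm.
Remaining depth = 40.8 − 8.84 = 31.96 mm.
Duration = 31.96 / 5 = 6.4 h.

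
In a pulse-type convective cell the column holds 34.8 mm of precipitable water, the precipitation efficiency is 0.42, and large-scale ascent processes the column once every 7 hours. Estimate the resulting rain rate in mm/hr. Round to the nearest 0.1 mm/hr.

Each overturning extracts ε × PW = 0.42 × 34.8 = 14.616 mm.
Rate = ε·PW / τ = 14.616 / 7 h = 2.1 mm/hr.

R ≈ 2.1 mm/hr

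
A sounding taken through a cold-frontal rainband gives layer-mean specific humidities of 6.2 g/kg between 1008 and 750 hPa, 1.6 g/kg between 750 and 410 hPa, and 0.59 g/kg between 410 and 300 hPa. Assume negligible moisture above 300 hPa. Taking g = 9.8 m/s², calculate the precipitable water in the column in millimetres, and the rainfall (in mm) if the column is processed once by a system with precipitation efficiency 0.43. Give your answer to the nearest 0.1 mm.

Precipitable water is the column-integrated vapour mass per unit area: PW = (1/g) Σ q̄ Δp, with q in kg/kg and Δp in Pa (1 kg/m² of water = 1 mm).
Layer 1008–750 hPa: Δp = 258 hPa = 25800 Pa, q̄ = 0.0062 kg/kg → 0.0062 × 25800 / 9.8 = 16.32 mm
Layer 750–410 hPa: Δp = 340 hPa = 34000 Pa, q̄ = 0.0016 kg/kg → 0.0016 × 34000 / 9.8 = 5.55 mm
Layer 410–300 hPa: Δp = 110 hPa = 11000 Pa, q̄ = 0.00059 kg/kg → 0.00059 × 11000 / 9.8 = 0.66 mm
PW = 16.32 + 5.55 + 0.66 = 22.53 ≈ 22.5 mm.
Rainfall = ε × PW = 0.43 × 22.5 = 9.7 mm.

PW ≈ 22.5 mm; rainfall ≈ 9.7 mm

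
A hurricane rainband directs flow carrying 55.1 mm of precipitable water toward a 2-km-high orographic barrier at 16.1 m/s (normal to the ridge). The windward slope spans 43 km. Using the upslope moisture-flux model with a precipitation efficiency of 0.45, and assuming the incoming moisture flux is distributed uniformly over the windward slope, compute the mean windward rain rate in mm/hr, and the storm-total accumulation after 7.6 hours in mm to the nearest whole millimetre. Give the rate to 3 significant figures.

R ≈ 33.4 mm/hr; total ≈ 254 mm

Incoming column moisture flux per unit ridge length: F = V × PW = 16.1 × 55.1 = 887.11 mm·m/s.
Spread over the 43 km slope with efficiency ε = 0.45: R = ε·F/W = 0.45 × 887.11 / 43000 m = 9.284e-03 mm/s.
R = 9.284e-03 × 3600 = 33.4 mm/hr.
Over 7.6 h: total = 33.4 × 7.6 = 253.84 ≈ 254 mm.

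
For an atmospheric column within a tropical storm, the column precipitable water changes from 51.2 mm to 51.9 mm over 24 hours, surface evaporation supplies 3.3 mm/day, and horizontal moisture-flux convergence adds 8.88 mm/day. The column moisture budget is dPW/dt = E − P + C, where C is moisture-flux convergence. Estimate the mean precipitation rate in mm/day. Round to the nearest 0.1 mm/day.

dPW/dt = (51.9 − 51.2) mm / (24/24 day) = +0.700 mm/day.
P = E + C − dPW/dt = 3.3 + (8.88) − (+0.700) = 11.5 mm/day.

P ≈ 11.5 mm/day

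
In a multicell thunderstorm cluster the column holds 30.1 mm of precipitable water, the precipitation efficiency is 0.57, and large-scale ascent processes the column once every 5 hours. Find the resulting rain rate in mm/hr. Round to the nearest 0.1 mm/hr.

R ≈ 3.4 mm/hr

Each overturning extracts ε × PW = 0.57 × 30.1 = 17.157 mm.
Rate = ε·PW / τ = 17.157 / 5 h = 3.4 mm/hr.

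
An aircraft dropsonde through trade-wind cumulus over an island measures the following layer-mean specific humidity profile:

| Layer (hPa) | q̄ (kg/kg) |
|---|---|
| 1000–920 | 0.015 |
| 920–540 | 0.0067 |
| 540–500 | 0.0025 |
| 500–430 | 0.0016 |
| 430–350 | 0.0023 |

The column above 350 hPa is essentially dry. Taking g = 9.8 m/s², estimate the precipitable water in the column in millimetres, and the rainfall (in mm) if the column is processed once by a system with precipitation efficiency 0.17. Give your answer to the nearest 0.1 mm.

Precipitable water is the column-integrated vapour mass per unit area: PW = (1/g) Σ q̄ Δp, with q in kg/kg and Δp in Pa (1 kg/m² of water = 1 mm).
Layer 1000–920 hPa: Δp = 80 hPa = 8000 Pa, q̄ = 0.015 kg/kg → 0.015 × 8000 / 9.8 = 12.24 mm
Layer 920–540 hPa: Δp = 380 hPa = 38000 Pa, q̄ = 0.0067 kg/kg → 0.0067 × 38000 / 9.8 = 25.98 mm
Layer 540–500 hPa: Δp = 40 hPa = 4000 Pa, q̄ = 0.0025 kg/kg → 0.0025 × 4000 / 9.8 = 1.02 mm
Layer 500–430 hPa: Δp = 70 hPa = 7000 Pa, q̄ = 0.0016 kg/kg → 0.0016 × 7000 / 9.8 = 1.14 mm
Layer 430–350 hPa: Δp = 80 hPa = 8000 Pa, q̄ = 0.0023 kg/kg → 0.0023 × 8000 / 9.8 = 1.88 mm
PW = 12.24 + 25.98 + 1.02 + 1.14 + 1.88 = 42.26 ≈ 42.3 mm.
Rainfall = ε × PW = 0.17 × 42.3 = 7.2 mm.

PW ≈ 42.3 mm; rainfall ≈ 7.2 mm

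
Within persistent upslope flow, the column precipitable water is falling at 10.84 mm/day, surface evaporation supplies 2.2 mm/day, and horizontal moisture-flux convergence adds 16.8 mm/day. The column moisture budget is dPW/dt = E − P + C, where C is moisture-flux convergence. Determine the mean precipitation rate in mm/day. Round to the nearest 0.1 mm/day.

P ≈ 29.8 mm/day

dPW/dt = -10.84 mm/day.
P = E + C − dPW/dt = 2.2 + (16.8) − (-10.84) = 29.8 mm/day.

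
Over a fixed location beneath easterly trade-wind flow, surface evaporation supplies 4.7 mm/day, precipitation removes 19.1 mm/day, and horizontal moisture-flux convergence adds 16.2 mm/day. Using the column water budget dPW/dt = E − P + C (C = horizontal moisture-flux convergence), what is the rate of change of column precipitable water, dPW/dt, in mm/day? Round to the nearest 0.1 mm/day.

dPW/dt = E − P + C = 4.7 − 19.1 + (16.2) = 1.8 mm/day.

dPW/dt ≈ 1.8 mm/day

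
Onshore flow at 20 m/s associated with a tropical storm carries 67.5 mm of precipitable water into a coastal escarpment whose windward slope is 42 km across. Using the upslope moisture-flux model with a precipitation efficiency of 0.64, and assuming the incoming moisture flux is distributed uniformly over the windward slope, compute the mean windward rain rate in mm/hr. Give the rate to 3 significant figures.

R ≈ 74.1 mm/hr

Incoming column moisture flux per unit ridge length: F = V × PW = 20 × 67.5 = 1350 mm·m/s.
Spread over the 42 km slope with efficiency ε = 0.64: R = ε·F/W = 0.64 × 1350 / 42000 m = 2.057e-02 mm/s.
R = 2.057e-02 × 3600 = 74.1 mm/hr.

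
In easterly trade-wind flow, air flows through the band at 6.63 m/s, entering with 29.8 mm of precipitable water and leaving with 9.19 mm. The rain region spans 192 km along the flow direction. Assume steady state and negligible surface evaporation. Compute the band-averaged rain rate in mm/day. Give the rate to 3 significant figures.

Column moisture flux per unit crosswind length is F = V × PW.
Inflow: F_in = 6.63 × 29.8 = 197.574 mm·m/s
Outflow: F_out = 6.63 × 9.19 = 60.9297 mm·m/s
Steady-state rate R = (F_in − F_out)/L = (197.574 − 60.9297) / 192000 m = 7.117e-04 mm/s.
R = 7.117e-04 × 3600 × 24 = 61.5 mm/day.

R ≈ 61.5 mm/day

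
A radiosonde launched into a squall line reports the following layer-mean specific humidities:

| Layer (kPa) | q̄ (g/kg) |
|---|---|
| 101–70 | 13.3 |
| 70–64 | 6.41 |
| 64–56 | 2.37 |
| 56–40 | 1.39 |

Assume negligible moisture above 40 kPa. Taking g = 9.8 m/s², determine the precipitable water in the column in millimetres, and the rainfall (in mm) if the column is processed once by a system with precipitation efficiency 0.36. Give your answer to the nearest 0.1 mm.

Precipitable water is the column-integrated vapour mass per unit area: PW = (1/g) Σ q̄ Δp, with q in kg/kg and Δp in Pa (1 kg/m² of water = 1 mm).
Layer 101–70 kPa: Δp = 310 hPa = 31000 Pa, q̄ = 0.0133 kg/kg → 0.0133 × 31000 / 9.8 = 42.07 mm
Layer 70–64 kPa: Δp = 60 hPa = 6000 Pa, q̄ = 0.00641 kg/kg → 0.00641 × 6000 / 9.8 = 3.92 mm
Layer 64–56 kPa: Δp = 80 hPa = 8000 Pa, q̄ = 0.00237 kg/kg → 0.00237 × 8000 / 9.8 = 1.93 mm
Layer 56–40 kPa: Δp = 160 hPa = 16000 Pa, q̄ = 0.00139 kg/kg → 0.00139 × 16000 / 9.8 = 2.27 mm
PW = 42.07 + 3.92 + 1.93 + 2.27 = 50.19 ≈ 50.2 mm.
Rainfall = ε × PW = 0.36 × 50.2 = 18.1 mm.

PW ≈ 50.2 mm; rainfall ≈ 18.1 mm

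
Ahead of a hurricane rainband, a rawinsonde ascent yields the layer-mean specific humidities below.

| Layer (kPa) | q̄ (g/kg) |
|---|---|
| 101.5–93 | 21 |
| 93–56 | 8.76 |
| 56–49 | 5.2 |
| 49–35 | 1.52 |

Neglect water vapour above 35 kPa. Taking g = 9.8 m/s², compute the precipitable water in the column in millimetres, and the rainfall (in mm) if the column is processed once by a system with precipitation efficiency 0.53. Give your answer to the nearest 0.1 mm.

PW ≈ 57.2 mm; rainfall ≈ 30.3 mm

Precipitable water is the column-integrated vapour mass per unit area: PW = (1/g) Σ q̄ Δp, with q in kg/kg and Δp in Pa (1 kg/m² of water = 1 mm).
Layer 101.5–93 kPa: Δp = 85 hPa = 8500 Pa, q̄ = 0.021 kg/kg → 0.021 × 8500 / 9.8 = 18.21 mm
Layer 93–56 kPa: Δp = 370 hPa = 37000 Pa, q̄ = 0.00876 kg/kg → 0.00876 × 37000 / 9.8 = 33.07 mm
Layer 56–49 kPa: Δp = 70 hPa = 7000 Pa, q̄ = 0.0052 kg/kg → 0.0052 × 7000 / 9.8 = 3.71 mm
Layer 49–35 kPa: Δp = 140 hPa = 14000 Pa, q̄ = 0.00152 kg/kg → 0.00152 × 14000 / 9.8 = 2.17 mm
PW = 18.21 + 33.07 + 3.71 + 2.17 = 57.16 ≈ 57.2 mm.
Rainfall = ε × PW = 0.53 × 57.2 = 30.3 mm.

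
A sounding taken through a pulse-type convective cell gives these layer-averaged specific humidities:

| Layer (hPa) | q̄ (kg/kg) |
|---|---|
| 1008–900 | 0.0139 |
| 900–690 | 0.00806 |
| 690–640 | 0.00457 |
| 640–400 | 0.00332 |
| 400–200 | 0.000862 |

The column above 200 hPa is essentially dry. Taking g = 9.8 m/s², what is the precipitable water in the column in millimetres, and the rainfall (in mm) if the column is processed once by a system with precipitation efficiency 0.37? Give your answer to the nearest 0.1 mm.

PW ≈ 44.8 mm; rainfall ≈ 16.6 mm

Precipitable water is the column-integrated vapour mass per unit area: PW = (1/g) Σ q̄ Δp, with q in kg/kg and Δp in Pa (1 kg/m² of water = 1 mm).
Layer 1008–900 hPa: Δp = 108 hPa = 10800 Pa, q̄ = 0.0139 kg/kg → 0.0139 × 10800 / 9.8 = 15.32 mm
Layer 900–690 hPa: Δp = 210 hPa = 21000 Pa, q̄ = 0.00806 kg/kg → 0.00806 × 21000 / 9.8 = 17.27 mm
Layer 690–640 hPa: Δp = 50 hPa = 5000 Pa, q̄ = 0.00457 kg/kg → 0.00457 × 5000 / 9.8 = 2.33 mm
Layer 640–400 hPa: Δp = 240 hPa = 24000 Pa, q̄ = 0.00332 kg/kg → 0.00332 × 24000 / 9.8 = 8.13 mm
Layer 400–200 hPa: Δp = 200 hPa = 20000 Pa, q̄ = 0.000862 kg/kg → 0.000862 × 20000 / 9.8 = 1.76 mm
PW = 15.32 + 17.27 + 2.33 + 8.13 + 1.76 = 44.81 ≈ 44.8 mm.
Rainfall = ε × PW = 0.37 × 44.8 = 16.6 mm.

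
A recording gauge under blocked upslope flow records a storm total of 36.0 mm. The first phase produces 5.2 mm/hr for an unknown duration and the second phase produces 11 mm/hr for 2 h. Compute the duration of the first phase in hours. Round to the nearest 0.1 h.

Known phases: 11 × 2 = 22 mm.
Remaining depth = 36.0 − 22 = 14 mm.
Duration = 14 / 5.2 = 2.7 h.

duration ≈ 2.7 h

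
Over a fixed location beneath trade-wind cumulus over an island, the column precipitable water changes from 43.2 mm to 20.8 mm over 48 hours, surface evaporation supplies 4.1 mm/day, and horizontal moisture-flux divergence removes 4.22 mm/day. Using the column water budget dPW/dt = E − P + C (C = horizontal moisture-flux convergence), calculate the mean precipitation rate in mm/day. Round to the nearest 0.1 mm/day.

dPW/dt = (20.8 − 43.2) mm / (48/24 day) = -11.200 mm/day.
P = E + C − dPW/dt = 4.1 + (-4.22) − (-11.200) = 11.1 mm/day.

P ≈ 11.1 mm/day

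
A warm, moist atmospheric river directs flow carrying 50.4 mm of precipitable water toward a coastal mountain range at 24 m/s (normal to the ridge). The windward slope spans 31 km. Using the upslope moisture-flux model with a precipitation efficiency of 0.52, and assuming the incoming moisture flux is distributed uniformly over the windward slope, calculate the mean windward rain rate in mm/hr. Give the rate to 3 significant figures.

R ≈ 73.0 mm/hr

Incoming column moisture flux per unit ridge length: F = V × PW = 24 × 50.4 = 1209.6 mm·m/s.
Spread over the 31 km slope with efficiency ε = 0.52: R = ε·F/W = 0.52 × 1209.6 / 31000 m = 2.029e-02 mm/s.
R = 2.029e-02 × 3600 = 73.0 mm/hr.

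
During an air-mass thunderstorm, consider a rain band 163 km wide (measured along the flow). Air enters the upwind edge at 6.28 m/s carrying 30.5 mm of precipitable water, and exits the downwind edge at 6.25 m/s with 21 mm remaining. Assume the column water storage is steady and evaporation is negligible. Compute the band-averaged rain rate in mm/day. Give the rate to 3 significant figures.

R ≈ 32.0 mm/day

Column moisture flux per unit crosswind length is F = V × PW.
Inflow: F_in = 6.28 × 30.5 = 191.54 mm·m/s
Outflow: F_out = 6.25 × 21 = 131.25 mm·m/s
Steady-state rate R = (F_in − F_out)/L = (191.54 − 131.25) / 163000 m = 3.699e-04 mm/s.
R = 3.699e-04 × 3600 × 24 = 32.0 mm/day.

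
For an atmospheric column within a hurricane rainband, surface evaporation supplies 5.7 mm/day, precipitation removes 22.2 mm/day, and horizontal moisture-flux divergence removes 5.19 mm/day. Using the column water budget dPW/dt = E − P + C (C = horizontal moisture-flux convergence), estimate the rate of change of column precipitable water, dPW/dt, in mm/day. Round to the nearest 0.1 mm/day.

dPW/dt = E − P + C = 5.7 − 22.2 + (-5.19) = -21.7 mm/day.

dPW/dt ≈ -21.7 mm/day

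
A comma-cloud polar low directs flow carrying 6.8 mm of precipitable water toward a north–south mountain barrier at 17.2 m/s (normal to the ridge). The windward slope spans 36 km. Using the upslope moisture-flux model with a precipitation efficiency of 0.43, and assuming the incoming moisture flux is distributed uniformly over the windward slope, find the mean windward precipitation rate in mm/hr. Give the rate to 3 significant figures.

R ≈ 5.03 mm/hr

Incoming column moisture flux per unit ridge length: F = V × PW = 17.2 × 6.8 = 116.96 mm·m/s.
Spread over the 36 km slope with efficiency ε = 0.43: R = ε·F/W = 0.43 × 116.96 / 36000 m = 1.397e-03 mm/s.
R = 1.397e-03 × 3600 = 5.03 mm/hr.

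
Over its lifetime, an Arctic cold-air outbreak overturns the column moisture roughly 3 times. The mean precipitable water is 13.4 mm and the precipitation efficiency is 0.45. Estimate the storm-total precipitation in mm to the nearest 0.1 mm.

Each cycle deposits ε × PW = 0.45 × 13.4 = 6.03 mm.
Over 3 cycles: 3 × 6.03 = 18.1 mm.

precipitation ≈ 18.1 mm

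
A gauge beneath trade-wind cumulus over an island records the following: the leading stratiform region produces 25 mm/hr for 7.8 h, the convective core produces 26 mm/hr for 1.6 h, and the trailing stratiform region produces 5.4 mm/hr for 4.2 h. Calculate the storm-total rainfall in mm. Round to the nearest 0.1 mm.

Total = Σ Rᵢ Δtᵢ = 25 × 7.8 + 26 × 1.6 + 5.4 × 4.2
      = 195 + 41.6 + 22.68 = 259.3 mm.

total ≈ 259.3 mm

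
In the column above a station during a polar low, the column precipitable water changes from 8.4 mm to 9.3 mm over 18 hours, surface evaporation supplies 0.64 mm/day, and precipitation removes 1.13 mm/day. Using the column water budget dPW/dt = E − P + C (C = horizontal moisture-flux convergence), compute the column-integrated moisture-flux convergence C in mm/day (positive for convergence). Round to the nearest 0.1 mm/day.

C ≈ 1.7 mm/day

dPW/dt = (9.3 − 8.4) mm / (18/24 day) = +1.200 mm/day.
C = dPW/dt − E + P = (+1.200) − 0.64 + 1.13 = 1.7 mm/day.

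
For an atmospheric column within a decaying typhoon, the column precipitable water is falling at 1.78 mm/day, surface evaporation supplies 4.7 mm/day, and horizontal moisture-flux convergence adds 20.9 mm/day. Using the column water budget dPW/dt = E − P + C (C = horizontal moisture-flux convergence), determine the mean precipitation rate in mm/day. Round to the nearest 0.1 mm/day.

P ≈ 27.4 mm/day

dPW/dt = -1.78 mm/day.
P = E + C − dPW/dt = 4.7 + (20.9) − (-1.78) = 27.4 mm/day.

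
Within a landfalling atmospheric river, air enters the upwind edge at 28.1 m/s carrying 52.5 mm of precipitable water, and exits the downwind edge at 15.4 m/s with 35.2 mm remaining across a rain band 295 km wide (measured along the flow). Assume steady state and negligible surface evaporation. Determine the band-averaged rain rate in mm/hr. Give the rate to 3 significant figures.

Column moisture flux per unit crosswind length is F = V × PW.
Inflow: F_in = 28.1 × 52.5 = 1475.25 mm·m/s
Outflow: F_out = 15.4 × 35.2 = 542.08 mm·m/s
Steady-state rate R = (F_in − F_out)/L = (1475.25 − 542.08) / 295000 m = 3.163e-03 mm/s.
R = 3.163e-03 × 3600 = 11.4 mm/hr.

R ≈ 11.4 mm/hr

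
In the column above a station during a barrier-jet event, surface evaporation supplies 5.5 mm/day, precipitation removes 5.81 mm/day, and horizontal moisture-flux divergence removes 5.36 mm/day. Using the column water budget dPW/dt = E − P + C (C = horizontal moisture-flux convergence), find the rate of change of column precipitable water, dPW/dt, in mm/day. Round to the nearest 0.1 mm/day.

dPW/dt ≈ -5.7 mm/day

dPW/dt = E − P + C = 5.5 − 5.81 + (-5.36) = -5.7 mm/day.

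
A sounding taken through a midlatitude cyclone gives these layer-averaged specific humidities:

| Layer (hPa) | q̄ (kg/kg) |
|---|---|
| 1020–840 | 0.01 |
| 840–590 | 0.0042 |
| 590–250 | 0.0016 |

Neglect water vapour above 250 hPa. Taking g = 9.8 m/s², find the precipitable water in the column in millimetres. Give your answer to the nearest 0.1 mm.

Precipitable water is the column-integrated vapour mass per unit area: PW = (1/g) Σ q̄ Δp, with q in kg/kg and Δp in Pa (1 kg/m² of water = 1 mm).
Layer 1020–840 hPa: Δp = 180 hPa = 18000 Pa, q̄ = 0.01 kg/kg → 0.01 × 18000 / 9.8 = 18.37 mm
Layer 840–590 hPa: Δp = 250 hPa = 25000 Pa, q̄ = 0.0042 kg/kg → 0.0042 × 25000 / 9.8 = 10.71 mm
Layer 590–250 hPa: Δp = 340 hPa = 34000 Pa, q̄ = 0.0016 kg/kg → 0.0016 × 34000 / 9.8 = 5.55 mm
PW = 18.37 + 10.71 + 5.55 = 34.63 ≈ 34.6 mm.

PW ≈ 34.6 mm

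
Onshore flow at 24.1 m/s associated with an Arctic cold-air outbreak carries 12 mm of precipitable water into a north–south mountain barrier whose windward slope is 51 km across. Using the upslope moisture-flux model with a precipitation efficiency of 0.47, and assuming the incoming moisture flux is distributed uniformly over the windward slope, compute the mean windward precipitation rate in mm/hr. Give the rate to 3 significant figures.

Incoming column moisture flux per unit ridge length: F = V × PW = 24.1 × 12 = 289.2 mm·m/s.
Spread over the 51 km slope with efficiency ε = 0.47: R = ε·F/W = 0.47 × 289.2 / 51000 m = 2.665e-03 mm/s.
R = 2.665e-03 × 3600 = 9.59 mm/hr.

R ≈ 9.59 mm/hr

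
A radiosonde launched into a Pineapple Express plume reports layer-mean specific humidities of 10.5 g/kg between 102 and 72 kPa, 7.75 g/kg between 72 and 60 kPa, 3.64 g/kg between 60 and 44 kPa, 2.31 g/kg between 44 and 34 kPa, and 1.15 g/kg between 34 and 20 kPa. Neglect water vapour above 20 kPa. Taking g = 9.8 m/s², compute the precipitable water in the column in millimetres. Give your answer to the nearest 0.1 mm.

Precipitable water is the column-integrated vapour mass per unit area: PW = (1/g) Σ q̄ Δp, with q in kg/kg and Δp in Pa (1 kg/m² of water = 1 mm).
Layer 102–72 kPa: Δp = 300 hPa = 30000 Pa, q̄ = 0.0105 kg/kg → 0.0105 × 30000 / 9.8 = 32.14 mm
Layer 72–60 kPa: Δp = 120 hPa = 12000 Pa, q̄ = 0.00775 kg/kg → 0.00775 × 12000 / 9.8 = 9.49 mm
Layer 60–44 kPa: Δp = 160 hPa = 16000 Pa, q̄ = 0.00364 kg/kg → 0.00364 × 16000 / 9.8 = 5.94 mm
Layer 44–34 kPa: Δp = 100 hPa = 10000 Pa, q̄ = 0.00231 kg/kg → 0.00231 × 10000 / 9.8 = 2.36 mm
Layer 34–20 kPa: Δp = 140 hPa = 14000 Pa, q̄ = 0.00115 kg/kg → 0.00115 × 14000 / 9.8 = 1.64 mm
PW = 32.14 + 9.49 + 5.94 + 2.36 + 1.64 = 51.57 ≈ 51.6 mm.

PW ≈ 51.6 mm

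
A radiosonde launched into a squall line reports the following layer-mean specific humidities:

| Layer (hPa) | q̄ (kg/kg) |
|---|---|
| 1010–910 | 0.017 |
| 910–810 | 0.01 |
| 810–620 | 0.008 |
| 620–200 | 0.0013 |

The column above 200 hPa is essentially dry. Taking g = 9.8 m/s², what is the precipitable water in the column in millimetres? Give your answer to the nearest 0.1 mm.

PW ≈ 48.6 mm

Precipitable water is the column-integrated vapour mass per unit area: PW = (1/g) Σ q̄ Δp, with q in kg/kg and Δp in Pa (1 kg/m² of water = 1 mm).
Layer 1010–910 hPa: Δp = 100 hPa = 10000 Pa, q̄ = 0.017 kg/kg → 0.017 × 10000 / 9.8 = 17.35 mm
Layer 910–810 hPa: Δp = 100 hPa = 10000 Pa, q̄ = 0.01 kg/kg → 0.01 × 10000 / 9.8 = 10.20 mm
Layer 810–620 hPa: Δp = 190 hPa = 19000 Pa, q̄ = 0.008 kg/kg → 0.008 × 19000 / 9.8 = 15.51 mm
Layer 620–200 hPa: Δp = 420 hPa = 42000 Pa, q̄ = 0.0013 kg/kg → 0.0013 × 42000 / 9.8 = 5.57 mm
PW = 17.35 + 10.20 + 15.51 + 5.57 = 48.63 ≈ 48.6 mm.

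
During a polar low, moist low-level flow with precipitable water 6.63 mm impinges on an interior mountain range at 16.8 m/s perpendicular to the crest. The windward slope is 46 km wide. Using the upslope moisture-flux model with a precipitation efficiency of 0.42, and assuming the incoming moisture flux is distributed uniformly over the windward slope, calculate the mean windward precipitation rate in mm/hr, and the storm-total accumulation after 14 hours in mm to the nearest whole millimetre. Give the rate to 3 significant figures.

Incoming column moisture flux per unit ridge length: F = V × PW = 16.8 × 6.63 = 111.384 mm·m/s.
Spread over the 46 km slope with efficiency ε = 0.42: R = ε·F/W = 0.42 × 111.384 / 46000 m = 1.017e-03 mm/s.
R = 1.017e-03 × 3600 = 3.66 mm/hr.
Over 14 h: total = 3.66 × 14 = 51.24 ≈ 51 mm.

R ≈ 3.66 mm/hr; total ≈ 51 mm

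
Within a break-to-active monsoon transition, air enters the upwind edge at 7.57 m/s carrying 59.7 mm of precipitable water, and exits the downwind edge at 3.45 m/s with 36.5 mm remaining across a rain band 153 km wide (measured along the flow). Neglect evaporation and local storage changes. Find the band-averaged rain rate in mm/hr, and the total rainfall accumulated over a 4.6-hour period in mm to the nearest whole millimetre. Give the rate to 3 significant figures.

R ≈ 7.67 mm/hr; total ≈ 35 mm

Column moisture flux per unit crosswind length is F = V × PW.
Inflow: F_in = 7.57 × 59.7 = 451.929 mm·m/s
Outflow: F_out = 3.45 × 36.5 = 125.925 mm·m/s
Steady-state rate R = (F_in − F_out)/L = (451.929 − 125.925) / 153000 m = 2.131e-03 mm/s.
R = 2.131e-03 × 3600 = 7.67 mm/hr.
Over 4.6 h: total = 7.67 × 4.6 = 35.282 ≈ 35 mm.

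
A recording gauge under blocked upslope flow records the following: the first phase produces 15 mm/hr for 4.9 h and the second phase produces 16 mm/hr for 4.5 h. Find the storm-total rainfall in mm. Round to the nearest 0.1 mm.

total ≈ 145.5 mm

Total = Σ Rᵢ Δtᵢ = 15 × 4.9 + 16 × 4.5
      = 73.5 + 72 = 145.5 mm.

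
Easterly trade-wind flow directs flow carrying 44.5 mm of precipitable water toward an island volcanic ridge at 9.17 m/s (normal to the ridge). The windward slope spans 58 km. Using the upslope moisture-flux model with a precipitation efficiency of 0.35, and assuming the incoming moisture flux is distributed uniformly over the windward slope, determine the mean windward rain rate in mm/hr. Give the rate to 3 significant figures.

Incoming column moisture flux per unit ridge length: F = V × PW = 9.17 × 44.5 = 408.065 mm·m/s.
Spread over the 58 km slope with efficiency ε = 0.35: R = ε·F/W = 0.35 × 408.065 / 58000 m = 2.462e-03 mm/s.
R = 2.462e-03 × 3600 = 8.86 mm/hr.

R ≈ 8.86 mm/hr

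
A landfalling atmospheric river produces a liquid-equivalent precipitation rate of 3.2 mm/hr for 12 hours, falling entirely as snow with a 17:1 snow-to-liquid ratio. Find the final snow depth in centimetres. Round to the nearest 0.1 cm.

Liquid-equivalent depth = 3.2 × 12 = 38.4 mm.
Snow depth = 38.4 mm × 17 = 652.8 mm = 65.3 cm.

snow depth ≈ 65.3 cm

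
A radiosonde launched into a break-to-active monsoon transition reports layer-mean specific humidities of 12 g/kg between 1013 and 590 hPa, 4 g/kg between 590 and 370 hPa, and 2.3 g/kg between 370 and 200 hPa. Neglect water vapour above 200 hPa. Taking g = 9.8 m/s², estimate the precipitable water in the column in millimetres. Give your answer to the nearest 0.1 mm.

Precipitable water is the column-integrated vapour mass per unit area: PW = (1/g) Σ q̄ Δp, with q in kg/kg and Δp in Pa (1 kg/m² of water = 1 mm).
Layer 1013–590 hPa: Δp = 423 hPa = 42300 Pa, q̄ = 0.012 kg/kg → 0.012 × 42300 / 9.8 = 51.80 mm
Layer 590–370 hPa: Δp = 220 hPa = 22000 Pa, q̄ = 0.004 kg/kg → 0.004 × 22000 / 9.8 = 8.98 mm
Layer 370–200 hPa: Δp = 170 hPa = 17000 Pa, q̄ = 0.0023 kg/kg → 0.0023 × 17000 / 9.8 = 3.99 mm
PW = 51.80 + 8.98 + 3.99 = 64.77 ≈ 64.8 mm.

PW ≈ 64.8 mm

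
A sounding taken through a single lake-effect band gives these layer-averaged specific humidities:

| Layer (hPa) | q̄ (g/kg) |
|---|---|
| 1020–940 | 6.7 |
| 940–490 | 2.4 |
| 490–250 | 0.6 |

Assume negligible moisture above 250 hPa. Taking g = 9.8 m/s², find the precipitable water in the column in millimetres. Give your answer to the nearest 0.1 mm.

PW ≈ 18.0 mm

Precipitable water is the column-integrated vapour mass per unit area: PW = (1/g) Σ q̄ Δp, with q in kg/kg and Δp in Pa (1 kg/m² of water = 1 mm).
Layer 1020–940 hPa: Δp = 80 hPa = 8000 Pa, q̄ = 0.0067 kg/kg → 0.0067 × 8000 / 9.8 = 5.47 mm
Layer 940–490 hPa: Δp = 450 hPa = 45000 Pa, q̄ = 0.0024 kg/kg → 0.0024 × 45000 / 9.8 = 11.02 mm
Layer 490–250 hPa: Δp = 240 hPa = 24000 Pa, q̄ = 0.0006 kg/kg → 0.0006 × 24000 / 9.8 = 1.47 mm
PW = 5.47 + 11.02 + 1.47 = 17.96 ≈ 18.0 mm.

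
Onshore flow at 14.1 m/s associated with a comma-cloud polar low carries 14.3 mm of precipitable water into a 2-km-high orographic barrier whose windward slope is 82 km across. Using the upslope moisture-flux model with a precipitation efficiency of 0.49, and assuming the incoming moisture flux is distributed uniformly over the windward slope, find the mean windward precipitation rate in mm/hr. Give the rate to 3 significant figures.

R ≈ 4.34 mm/hr

Incoming column moisture flux per unit ridge length: F = V × PW = 14.1 × 14.3 = 201.63 mm·m/s.
Spread over the 82 km slope with efficiency ε = 0.49: R = ε·F/W = 0.49 × 201.63 / 82000 m = 1.205e-03 mm/s.
R = 1.205e-03 × 3600 = 4.34 mm/hr.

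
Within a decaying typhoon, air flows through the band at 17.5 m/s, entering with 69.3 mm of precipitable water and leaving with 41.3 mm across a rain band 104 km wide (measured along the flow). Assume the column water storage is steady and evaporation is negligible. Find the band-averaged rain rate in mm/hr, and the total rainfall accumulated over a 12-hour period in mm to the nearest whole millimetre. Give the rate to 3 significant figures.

R ≈ 17.0 mm/hr; total ≈ 204 mm

Column moisture flux per unit crosswind length is F = V × PW.
Inflow: F_in = 17.5 × 69.3 = 1212.75 mm·m/s
Outflow: F_out = 17.5 × 41.3 = 722.75 mm·m/s
Steady-state rate R = (F_in − F_out)/L = (1212.75 − 722.75) / 104000 m = 4.712e-03 mm/s.
R = 4.712e-03 × 3600 = 17.0 mm/hr.
Over 12 h: total = 17.0 × 12 = 204 mm.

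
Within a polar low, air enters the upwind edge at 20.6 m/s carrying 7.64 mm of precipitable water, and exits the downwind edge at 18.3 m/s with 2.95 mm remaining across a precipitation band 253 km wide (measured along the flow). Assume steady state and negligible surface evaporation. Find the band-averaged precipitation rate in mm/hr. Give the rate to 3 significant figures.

R ≈ 1.47 mm/hr

Column moisture flux per unit crosswind length is F = V × PW.
Inflow: F_in = 20.6 × 7.64 = 157.384 mm·m/s
Outflow: F_out = 18.3 × 2.95 = 53.985 mm·m/s
Steady-state rate R = (F_in − F_out)/L = (157.384 − 53.985) / 253000 m = 4.087e-04 mm/s.
R = 4.087e-04 × 3600 = 1.47 mm/hr.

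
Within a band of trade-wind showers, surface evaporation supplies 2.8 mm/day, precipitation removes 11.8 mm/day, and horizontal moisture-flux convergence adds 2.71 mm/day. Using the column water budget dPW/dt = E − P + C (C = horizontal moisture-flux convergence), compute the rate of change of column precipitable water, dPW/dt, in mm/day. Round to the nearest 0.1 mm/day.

dPW/dt = E − P + C = 2.8 − 11.8 + (2.71) = -6.3 mm/day.

dPW/dt ≈ -6.3 mm/day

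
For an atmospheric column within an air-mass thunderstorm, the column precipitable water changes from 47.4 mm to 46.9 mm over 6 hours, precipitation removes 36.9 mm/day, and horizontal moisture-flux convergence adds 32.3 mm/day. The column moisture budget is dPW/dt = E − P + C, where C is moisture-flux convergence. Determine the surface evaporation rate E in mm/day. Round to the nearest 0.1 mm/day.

E ≈ 2.6 mm/day

dPW/dt = (46.9 − 47.4) mm / (6/24 day) = -2.000 mm/day.
E = dPW/dt + P − C = (-2.000) + 36.9 − (32.3) = 2.6 mm/day.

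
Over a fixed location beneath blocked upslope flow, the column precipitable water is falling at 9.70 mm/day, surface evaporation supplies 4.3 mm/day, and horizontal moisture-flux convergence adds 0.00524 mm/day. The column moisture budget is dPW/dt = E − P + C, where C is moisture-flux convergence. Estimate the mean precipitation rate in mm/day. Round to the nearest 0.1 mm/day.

P ≈ 14.0 mm/day

dPW/dt = -9.70 mm/day.
P = E + C − dPW/dt = 4.3 + (0.00524) − (-9.70) = 14.0 mm/day.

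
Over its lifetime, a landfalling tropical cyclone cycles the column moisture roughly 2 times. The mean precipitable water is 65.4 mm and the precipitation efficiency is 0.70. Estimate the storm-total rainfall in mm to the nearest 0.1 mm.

Each cycle deposits ε × PW = 0.70 × 65.4 = 45.78 mm.
Over 2 cycles: 2 × 45.78 = 91.6 mm.

rainfall ≈ 91.6 mm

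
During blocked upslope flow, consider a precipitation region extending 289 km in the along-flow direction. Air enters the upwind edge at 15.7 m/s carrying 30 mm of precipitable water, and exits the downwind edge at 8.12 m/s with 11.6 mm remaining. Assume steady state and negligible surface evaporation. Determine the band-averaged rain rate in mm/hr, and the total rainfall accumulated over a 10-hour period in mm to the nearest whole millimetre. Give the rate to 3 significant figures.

Column moisture flux per unit crosswind length is F = V × PW.
Inflow: F_in = 15.7 × 30 = 471 mm·m/s
Outflow: F_out = 8.12 × 11.6 = 94.192 mm·m/s
Steady-state rate R = (F_in − F_out)/L = (471 − 94.192) / 289000 m = 1.304e-03 mm/s.
R = 1.304e-03 × 3600 = 4.69 mm/hr.
Over 10 h: total = 4.69 × 10 = 46.9 ≈ 47 mm.

R ≈ 4.69 mm/hr; total ≈ 47 mm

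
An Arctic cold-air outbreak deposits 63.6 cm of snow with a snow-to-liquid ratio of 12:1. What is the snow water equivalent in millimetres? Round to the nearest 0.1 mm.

SWE = snow depth / ratio = 63.6 cm / 12 = 5.300 cm = 53.0 mm.

SWE ≈ 53.0 mm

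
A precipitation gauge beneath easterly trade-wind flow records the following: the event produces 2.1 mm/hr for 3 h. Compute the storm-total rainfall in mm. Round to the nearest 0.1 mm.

total ≈ 6.3 mm

Total = Σ Rᵢ Δtᵢ = 2.1 × 3
      = 6.3 = 6.3 mm.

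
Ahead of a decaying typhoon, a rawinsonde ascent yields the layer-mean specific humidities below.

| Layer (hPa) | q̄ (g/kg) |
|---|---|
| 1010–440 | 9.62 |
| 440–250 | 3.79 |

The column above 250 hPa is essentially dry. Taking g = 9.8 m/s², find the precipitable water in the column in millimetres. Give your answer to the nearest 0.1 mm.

Precipitable water is the column-integrated vapour mass per unit area: PW = (1/g) Σ q̄ Δp, with q in kg/kg and Δp in Pa (1 kg/m² of water = 1 mm).
Layer 1010–440 hPa: Δp = 570 hPa = 57000 Pa, q̄ = 0.00962 kg/kg → 0.00962 × 57000 / 9.8 = 55.95 mm
Layer 440–250 hPa: Δp = 190 hPa = 19000 Pa, q̄ = 0.00379 kg/kg → 0.00379 × 19000 / 9.8 = 7.35 mm
PW = 55.95 + 7.35 = 63.30 ≈ 63.3 mm.

PW ≈ 63.3 mm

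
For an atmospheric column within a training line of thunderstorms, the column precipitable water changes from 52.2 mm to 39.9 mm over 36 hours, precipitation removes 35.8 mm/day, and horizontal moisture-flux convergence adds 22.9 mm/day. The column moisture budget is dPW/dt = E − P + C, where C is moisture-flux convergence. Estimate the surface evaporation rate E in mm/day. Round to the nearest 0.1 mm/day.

dPW/dt = (39.9 − 52.2) mm / (36/24 day) = -8.200 mm/day.
E = dPW/dt + P − C = (-8.200) + 35.8 − (22.9) = 4.7 mm/day.

E ≈ 4.7 mm/day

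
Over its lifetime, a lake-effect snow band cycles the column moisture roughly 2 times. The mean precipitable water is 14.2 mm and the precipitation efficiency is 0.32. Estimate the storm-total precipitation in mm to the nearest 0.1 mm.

Each cycle deposits ε × PW = 0.32 × 14.2 = 4.544 mm.
Over 2 cycles: 2 × 4.544 = 9.1 mm.

precipitation ≈ 9.1 mm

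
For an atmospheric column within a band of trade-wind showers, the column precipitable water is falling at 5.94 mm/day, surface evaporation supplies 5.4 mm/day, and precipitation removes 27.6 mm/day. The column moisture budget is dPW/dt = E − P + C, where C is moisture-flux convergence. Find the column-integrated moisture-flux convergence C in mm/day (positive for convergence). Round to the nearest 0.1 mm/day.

dPW/dt = -5.94 mm/day.
C = dPW/dt − E + P = (-5.94) − 5.4 + 27.6 = 16.3 mm/day.

C ≈ 16.3 mm/day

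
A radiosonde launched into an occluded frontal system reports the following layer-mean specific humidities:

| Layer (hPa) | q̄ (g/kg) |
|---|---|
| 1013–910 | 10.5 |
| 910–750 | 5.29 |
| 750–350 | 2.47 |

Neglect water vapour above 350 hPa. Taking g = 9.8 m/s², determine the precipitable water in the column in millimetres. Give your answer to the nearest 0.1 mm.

PW ≈ 29.8 mm

Precipitable water is the column-integrated vapour mass per unit area: PW = (1/g) Σ q̄ Δp, with q in kg/kg and Δp in Pa (1 kg/m² of water = 1 mm).
Layer 1013–910 hPa: Δp = 103 hPa = 10300 Pa, q̄ = 0.0105 kg/kg → 0.0105 × 10300 / 9.8 = 11.04 mm
Layer 910–750 hPa: Δp = 160 hPa = 16000 Pa, q̄ = 0.00529 kg/kg → 0.00529 × 16000 / 9.8 = 8.64 mm
Layer 750–350 hPa: Δp = 400 hPa = 40000 Pa, q̄ = 0.00247 kg/kg → 0.00247 × 40000 / 9.8 = 10.08 mm
PW = 11.04 + 8.64 + 10.08 = 29.76 ≈ 29.8 mm.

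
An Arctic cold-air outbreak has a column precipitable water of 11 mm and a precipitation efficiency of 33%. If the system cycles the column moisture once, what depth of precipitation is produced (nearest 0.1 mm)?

precipitation ≈ 3.6 mm

Precipitation = ε × PW = 0.33 × 11 = 3.6 mm.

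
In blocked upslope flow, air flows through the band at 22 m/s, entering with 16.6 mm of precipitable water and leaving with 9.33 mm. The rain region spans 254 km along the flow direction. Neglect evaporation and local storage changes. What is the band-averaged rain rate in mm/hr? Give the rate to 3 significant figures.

Column moisture flux per unit crosswind length is F = V × PW.
Inflow: F_in = 22 × 16.6 = 365.2 mm·m/s
Outflow: F_out = 22 × 9.33 = 205.26 mm·m/s
Steady-state rate R = (F_in − F_out)/L = (365.2 − 205.26) / 254000 m = 6.297e-04 mm/s.
R = 6.297e-04 × 3600 = 2.27 mm/hr.

R ≈ 2.27 mm/hr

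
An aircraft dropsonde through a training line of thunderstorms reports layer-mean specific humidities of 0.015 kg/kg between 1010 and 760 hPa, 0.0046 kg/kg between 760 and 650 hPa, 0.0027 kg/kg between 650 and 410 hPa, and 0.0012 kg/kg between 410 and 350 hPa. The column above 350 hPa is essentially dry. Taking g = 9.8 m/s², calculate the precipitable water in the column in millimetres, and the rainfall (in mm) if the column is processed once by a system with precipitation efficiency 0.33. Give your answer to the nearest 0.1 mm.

PW ≈ 50.8 mm; rainfall ≈ 16.8 mm

Precipitable water is the column-integrated vapour mass per unit area: PW = (1/g) Σ q̄ Δp, with q in kg/kg and Δp in Pa (1 kg/m² of water = 1 mm).
Layer 1010–760 hPa: Δp = 250 hPa = 25000 Pa, q̄ = 0.015 kg/kg → 0.015 × 25000 / 9.8 = 38.27 mm
Layer 760–650 hPa: Δp = 110 hPa = 11000 Pa, q̄ = 0.0046 kg/kg → 0.0046 × 11000 / 9.8 = 5.16 mm
Layer 650–410 hPa: Δp = 240 hPa = 24000 Pa, q̄ = 0.0027 kg/kg → 0.0027 × 24000 / 9.8 = 6.61 mm
Layer 410–350 hPa: Δp = 60 hPa = 6000 Pa, q̄ = 0.0012 kg/kg → 0.0012 × 6000 / 9.8 = 0.73 mm
PW = 38.27 + 5.16 + 6.61 + 0.73 = 50.77 ≈ 50.8 mm.
Rainfall = ε × PW = 0.33 × 50.8 = 16.8 mm.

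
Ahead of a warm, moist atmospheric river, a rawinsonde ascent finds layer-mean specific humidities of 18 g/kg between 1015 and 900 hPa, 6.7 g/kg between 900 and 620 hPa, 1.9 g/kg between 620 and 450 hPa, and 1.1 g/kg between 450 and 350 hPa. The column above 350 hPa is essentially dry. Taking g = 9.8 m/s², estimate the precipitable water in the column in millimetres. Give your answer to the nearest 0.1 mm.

PW ≈ 44.7 mm

Precipitable water is the column-integrated vapour mass per unit area: PW = (1/g) Σ q̄ Δp, with q in kg/kg and Δp in Pa (1 kg/m² of water = 1 mm).
Layer 1015–900 hPa: Δp = 115 hPa = 11500 Pa, q̄ = 0.018 kg/kg → 0.018 × 11500 / 9.8 = 21.12 mm
Layer 900–620 hPa: Δp = 280 hPa = 28000 Pa, q̄ = 0.0067 kg/kg → 0.0067 × 28000 / 9.8 = 19.14 mm
Layer 620–450 hPa: Δp = 170 hPa = 17000 Pa, q̄ = 0.0019 kg/kg → 0.0019 × 17000 / 9.8 = 3.30 mm
Layer 450–350 hPa: Δp = 100 hPa = 10000 Pa, q̄ = 0.0011 kg/kg → 0.0011 × 10000 / 9.8 = 1.12 mm
PW = 21.12 + 19.14 + 3.30 + 1.12 = 44.68 ≈ 44.7 mm.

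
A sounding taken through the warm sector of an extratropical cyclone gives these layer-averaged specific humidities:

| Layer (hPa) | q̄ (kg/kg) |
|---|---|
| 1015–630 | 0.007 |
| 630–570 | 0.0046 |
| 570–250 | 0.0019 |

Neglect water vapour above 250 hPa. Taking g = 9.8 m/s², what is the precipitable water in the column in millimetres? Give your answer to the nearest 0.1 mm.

PW ≈ 36.5 mm

Precipitable water is the column-integrated vapour mass per unit area: PW = (1/g) Σ q̄ Δp, with q in kg/kg and Δp in Pa (1 kg/m² of water = 1 mm).
Layer 1015–630 hPa: Δp = 385 hPa = 38500 Pa, q̄ = 0.007 kg/kg → 0.007 × 38500 / 9.8 = 27.50 mm
Layer 630–570 hPa: Δp = 60 hPa = 6000 Pa, q̄ = 0.0046 kg/kg → 0.0046 × 6000 / 9.8 = 2.82 mm
Layer 570–250 hPa: Δp = 320 hPa = 32000 Pa, q̄ = 0.0019 kg/kg → 0.0019 × 32000 / 9.8 = 6.20 mm
PW = 27.50 + 2.82 + 6.20 = 36.52 ≈ 36.5 mm.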